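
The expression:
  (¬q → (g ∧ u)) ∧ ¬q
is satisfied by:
  {u: True, g: True, q: False}


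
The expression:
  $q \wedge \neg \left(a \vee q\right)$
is never true.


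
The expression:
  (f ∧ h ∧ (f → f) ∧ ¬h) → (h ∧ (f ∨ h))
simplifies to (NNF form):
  True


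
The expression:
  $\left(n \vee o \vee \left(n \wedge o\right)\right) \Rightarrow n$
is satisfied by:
  {n: True, o: False}
  {o: False, n: False}
  {o: True, n: True}


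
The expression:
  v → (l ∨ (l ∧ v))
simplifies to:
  l ∨ ¬v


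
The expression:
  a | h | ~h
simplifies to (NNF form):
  True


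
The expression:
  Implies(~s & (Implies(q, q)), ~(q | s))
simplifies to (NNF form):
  s | ~q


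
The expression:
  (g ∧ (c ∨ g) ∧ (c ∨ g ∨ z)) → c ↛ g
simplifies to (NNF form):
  ¬g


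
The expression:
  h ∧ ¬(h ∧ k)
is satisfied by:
  {h: True, k: False}


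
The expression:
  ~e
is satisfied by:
  {e: False}


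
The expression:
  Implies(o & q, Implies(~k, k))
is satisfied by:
  {k: True, o: False, q: False}
  {o: False, q: False, k: False}
  {k: True, q: True, o: False}
  {q: True, o: False, k: False}
  {k: True, o: True, q: False}
  {o: True, k: False, q: False}
  {k: True, q: True, o: True}


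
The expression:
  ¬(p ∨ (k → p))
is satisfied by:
  {k: True, p: False}


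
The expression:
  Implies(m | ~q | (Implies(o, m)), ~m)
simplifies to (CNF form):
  ~m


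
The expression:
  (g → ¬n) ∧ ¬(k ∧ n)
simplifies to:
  (¬g ∧ ¬k) ∨ ¬n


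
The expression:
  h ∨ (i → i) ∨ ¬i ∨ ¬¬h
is always true.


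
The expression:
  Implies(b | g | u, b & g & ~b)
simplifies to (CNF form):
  ~b & ~g & ~u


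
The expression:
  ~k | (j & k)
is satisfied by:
  {j: True, k: False}
  {k: False, j: False}
  {k: True, j: True}


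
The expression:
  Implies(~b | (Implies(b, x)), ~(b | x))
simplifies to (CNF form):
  ~x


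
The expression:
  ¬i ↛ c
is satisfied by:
  {c: True, i: False}
  {i: False, c: False}
  {i: True, c: True}


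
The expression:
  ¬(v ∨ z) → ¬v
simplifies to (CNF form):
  True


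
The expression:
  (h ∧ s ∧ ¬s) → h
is always true.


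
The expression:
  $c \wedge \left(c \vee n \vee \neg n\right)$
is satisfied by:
  {c: True}


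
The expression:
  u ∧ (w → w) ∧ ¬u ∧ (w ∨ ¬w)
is never true.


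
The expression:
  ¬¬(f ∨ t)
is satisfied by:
  {t: True, f: True}
  {t: True, f: False}
  {f: True, t: False}


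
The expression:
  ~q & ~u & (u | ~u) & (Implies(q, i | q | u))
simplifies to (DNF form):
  ~q & ~u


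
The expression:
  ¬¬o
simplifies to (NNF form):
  o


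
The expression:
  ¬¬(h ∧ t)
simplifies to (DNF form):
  h ∧ t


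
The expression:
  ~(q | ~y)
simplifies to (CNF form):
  y & ~q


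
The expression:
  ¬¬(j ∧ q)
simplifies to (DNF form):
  j ∧ q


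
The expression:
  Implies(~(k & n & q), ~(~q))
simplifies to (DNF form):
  q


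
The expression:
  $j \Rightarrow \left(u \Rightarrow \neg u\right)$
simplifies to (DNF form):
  $\neg j \vee \neg u$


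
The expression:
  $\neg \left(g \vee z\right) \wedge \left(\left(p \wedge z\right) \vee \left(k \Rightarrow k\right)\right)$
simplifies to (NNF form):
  $\neg g \wedge \neg z$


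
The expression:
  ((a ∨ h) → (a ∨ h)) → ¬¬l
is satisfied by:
  {l: True}


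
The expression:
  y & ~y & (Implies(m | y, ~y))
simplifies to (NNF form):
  False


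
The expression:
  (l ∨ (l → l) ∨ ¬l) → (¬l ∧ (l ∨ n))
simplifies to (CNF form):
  n ∧ ¬l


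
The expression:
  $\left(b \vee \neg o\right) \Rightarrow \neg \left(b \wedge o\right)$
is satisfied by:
  {o: False, b: False}
  {b: True, o: False}
  {o: True, b: False}


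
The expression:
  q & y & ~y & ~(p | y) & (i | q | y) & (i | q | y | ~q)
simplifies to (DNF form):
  False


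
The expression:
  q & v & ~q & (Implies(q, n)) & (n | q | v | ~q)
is never true.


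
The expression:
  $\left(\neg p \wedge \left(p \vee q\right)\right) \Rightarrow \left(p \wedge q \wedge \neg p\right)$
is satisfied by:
  {p: True, q: False}
  {q: False, p: False}
  {q: True, p: True}


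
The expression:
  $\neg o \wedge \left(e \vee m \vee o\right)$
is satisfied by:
  {m: True, e: True, o: False}
  {m: True, e: False, o: False}
  {e: True, m: False, o: False}


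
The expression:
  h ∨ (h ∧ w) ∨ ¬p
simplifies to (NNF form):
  h ∨ ¬p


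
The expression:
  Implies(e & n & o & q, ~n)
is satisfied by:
  {o: False, e: False, q: False, n: False}
  {n: True, o: False, e: False, q: False}
  {q: True, o: False, e: False, n: False}
  {n: True, q: True, o: False, e: False}
  {e: True, n: False, o: False, q: False}
  {n: True, e: True, o: False, q: False}
  {q: True, e: True, n: False, o: False}
  {n: True, q: True, e: True, o: False}
  {o: True, q: False, e: False, n: False}
  {n: True, o: True, q: False, e: False}
  {q: True, o: True, n: False, e: False}
  {n: True, q: True, o: True, e: False}
  {e: True, o: True, q: False, n: False}
  {n: True, e: True, o: True, q: False}
  {q: True, e: True, o: True, n: False}


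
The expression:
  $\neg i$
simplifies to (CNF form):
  $\neg i$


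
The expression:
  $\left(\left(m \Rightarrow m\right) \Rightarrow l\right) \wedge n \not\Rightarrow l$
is never true.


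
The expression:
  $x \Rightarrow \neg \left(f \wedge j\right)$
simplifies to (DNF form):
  $\neg f \vee \neg j \vee \neg x$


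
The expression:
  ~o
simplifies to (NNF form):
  ~o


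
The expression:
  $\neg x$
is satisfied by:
  {x: False}


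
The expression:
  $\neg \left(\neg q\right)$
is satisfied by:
  {q: True}


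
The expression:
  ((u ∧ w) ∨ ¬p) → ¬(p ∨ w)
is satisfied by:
  {p: True, w: False, u: False}
  {p: False, w: False, u: False}
  {u: True, p: True, w: False}
  {u: True, p: False, w: False}
  {w: True, p: True, u: False}


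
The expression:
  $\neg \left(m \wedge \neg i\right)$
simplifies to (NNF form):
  $i \vee \neg m$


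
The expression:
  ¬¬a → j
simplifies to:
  j ∨ ¬a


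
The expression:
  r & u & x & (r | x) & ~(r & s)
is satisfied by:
  {r: True, u: True, x: True, s: False}


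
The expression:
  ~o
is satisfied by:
  {o: False}


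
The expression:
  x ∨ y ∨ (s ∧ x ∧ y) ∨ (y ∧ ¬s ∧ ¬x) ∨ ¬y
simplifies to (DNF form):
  True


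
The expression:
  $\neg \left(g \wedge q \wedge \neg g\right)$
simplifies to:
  $\text{True}$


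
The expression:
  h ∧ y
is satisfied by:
  {h: True, y: True}


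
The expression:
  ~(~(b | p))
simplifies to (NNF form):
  b | p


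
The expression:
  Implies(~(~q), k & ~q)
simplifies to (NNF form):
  ~q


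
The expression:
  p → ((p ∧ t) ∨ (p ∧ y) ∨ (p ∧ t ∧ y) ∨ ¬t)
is always true.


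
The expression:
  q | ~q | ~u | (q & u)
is always true.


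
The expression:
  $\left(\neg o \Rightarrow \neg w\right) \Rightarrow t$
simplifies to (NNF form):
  $t \vee \left(w \wedge \neg o\right)$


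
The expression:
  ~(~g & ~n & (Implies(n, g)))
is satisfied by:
  {n: True, g: True}
  {n: True, g: False}
  {g: True, n: False}


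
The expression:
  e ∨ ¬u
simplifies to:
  e ∨ ¬u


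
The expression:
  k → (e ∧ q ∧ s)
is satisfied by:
  {s: True, q: True, e: True, k: False}
  {s: True, q: True, e: False, k: False}
  {s: True, e: True, q: False, k: False}
  {s: True, e: False, q: False, k: False}
  {q: True, e: True, s: False, k: False}
  {q: True, s: False, e: False, k: False}
  {q: False, e: True, s: False, k: False}
  {q: False, s: False, e: False, k: False}
  {s: True, k: True, q: True, e: True}


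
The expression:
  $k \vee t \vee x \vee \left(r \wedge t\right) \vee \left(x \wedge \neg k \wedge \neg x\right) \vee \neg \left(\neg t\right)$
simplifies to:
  $k \vee t \vee x$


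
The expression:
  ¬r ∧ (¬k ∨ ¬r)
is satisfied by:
  {r: False}


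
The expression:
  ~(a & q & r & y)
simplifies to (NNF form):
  ~a | ~q | ~r | ~y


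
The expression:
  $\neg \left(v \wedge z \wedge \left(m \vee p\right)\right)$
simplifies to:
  $\left(\neg m \wedge \neg p\right) \vee \neg v \vee \neg z$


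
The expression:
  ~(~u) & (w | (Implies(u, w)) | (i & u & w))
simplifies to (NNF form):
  u & w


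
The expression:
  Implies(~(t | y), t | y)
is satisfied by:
  {y: True, t: True}
  {y: True, t: False}
  {t: True, y: False}


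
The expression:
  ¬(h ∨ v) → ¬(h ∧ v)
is always true.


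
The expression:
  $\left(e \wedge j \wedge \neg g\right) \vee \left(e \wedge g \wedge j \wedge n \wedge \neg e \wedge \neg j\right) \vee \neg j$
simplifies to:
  $\left(e \wedge \neg g\right) \vee \neg j$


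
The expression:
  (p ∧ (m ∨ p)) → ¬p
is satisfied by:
  {p: False}


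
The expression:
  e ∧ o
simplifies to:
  e ∧ o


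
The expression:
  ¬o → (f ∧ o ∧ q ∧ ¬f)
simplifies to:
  o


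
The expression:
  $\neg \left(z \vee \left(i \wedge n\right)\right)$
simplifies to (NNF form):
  $\neg z \wedge \left(\neg i \vee \neg n\right)$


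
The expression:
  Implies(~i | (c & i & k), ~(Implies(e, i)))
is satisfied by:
  {i: True, e: True, c: False, k: False}
  {i: True, c: False, e: False, k: False}
  {i: True, k: True, e: True, c: False}
  {i: True, k: True, c: False, e: False}
  {i: True, e: True, c: True, k: False}
  {i: True, c: True, e: False, k: False}
  {e: True, k: False, c: False, i: False}
  {k: True, e: True, c: False, i: False}
  {e: True, c: True, k: False, i: False}
  {k: True, e: True, c: True, i: False}


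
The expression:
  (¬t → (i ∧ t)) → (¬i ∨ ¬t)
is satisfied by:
  {t: False, i: False}
  {i: True, t: False}
  {t: True, i: False}


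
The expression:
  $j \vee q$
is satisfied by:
  {q: True, j: True}
  {q: True, j: False}
  {j: True, q: False}


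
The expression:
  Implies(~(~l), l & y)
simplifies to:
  y | ~l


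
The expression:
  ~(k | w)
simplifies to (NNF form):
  ~k & ~w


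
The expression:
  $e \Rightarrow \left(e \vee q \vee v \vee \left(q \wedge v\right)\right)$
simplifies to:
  $\text{True}$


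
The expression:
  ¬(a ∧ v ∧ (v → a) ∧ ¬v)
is always true.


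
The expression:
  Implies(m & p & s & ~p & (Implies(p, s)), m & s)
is always true.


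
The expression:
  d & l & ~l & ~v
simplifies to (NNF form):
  False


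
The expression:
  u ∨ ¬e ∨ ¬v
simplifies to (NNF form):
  u ∨ ¬e ∨ ¬v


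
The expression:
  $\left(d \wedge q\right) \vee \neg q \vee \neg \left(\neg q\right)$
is always true.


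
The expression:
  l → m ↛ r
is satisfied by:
  {m: True, l: False, r: False}
  {m: False, l: False, r: False}
  {r: True, m: True, l: False}
  {r: True, m: False, l: False}
  {l: True, m: True, r: False}


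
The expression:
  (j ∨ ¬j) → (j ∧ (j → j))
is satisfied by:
  {j: True}


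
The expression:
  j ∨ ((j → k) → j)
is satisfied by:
  {j: True}


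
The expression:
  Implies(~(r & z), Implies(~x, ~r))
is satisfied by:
  {x: True, z: True, r: False}
  {x: True, z: False, r: False}
  {z: True, x: False, r: False}
  {x: False, z: False, r: False}
  {r: True, x: True, z: True}
  {r: True, x: True, z: False}
  {r: True, z: True, x: False}


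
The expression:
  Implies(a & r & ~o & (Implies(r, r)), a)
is always true.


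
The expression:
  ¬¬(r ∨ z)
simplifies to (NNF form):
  r ∨ z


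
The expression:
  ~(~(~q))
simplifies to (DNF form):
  ~q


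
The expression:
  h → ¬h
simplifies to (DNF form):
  ¬h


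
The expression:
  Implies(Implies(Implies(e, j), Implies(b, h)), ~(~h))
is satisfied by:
  {b: True, h: True, j: True, e: False}
  {b: True, h: True, j: False, e: False}
  {b: True, h: True, e: True, j: True}
  {b: True, h: True, e: True, j: False}
  {h: True, j: True, e: False, b: False}
  {h: True, j: False, e: False, b: False}
  {h: True, e: True, j: True, b: False}
  {h: True, e: True, j: False, b: False}
  {b: True, j: True, e: False, h: False}
  {b: True, j: False, e: False, h: False}
  {b: True, e: True, j: True, h: False}


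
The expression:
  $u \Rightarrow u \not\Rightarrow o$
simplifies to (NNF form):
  $\neg o \vee \neg u$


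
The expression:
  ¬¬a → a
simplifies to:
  True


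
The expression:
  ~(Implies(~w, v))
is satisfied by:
  {v: False, w: False}


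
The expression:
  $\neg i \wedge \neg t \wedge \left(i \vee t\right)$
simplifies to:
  $\text{False}$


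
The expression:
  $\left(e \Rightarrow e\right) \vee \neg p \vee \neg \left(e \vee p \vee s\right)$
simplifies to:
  $\text{True}$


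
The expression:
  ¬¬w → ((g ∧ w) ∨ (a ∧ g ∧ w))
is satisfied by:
  {g: True, w: False}
  {w: False, g: False}
  {w: True, g: True}


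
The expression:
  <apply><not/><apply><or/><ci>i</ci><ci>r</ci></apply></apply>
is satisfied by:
  {i: False, r: False}


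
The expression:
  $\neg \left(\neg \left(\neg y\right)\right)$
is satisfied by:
  {y: False}


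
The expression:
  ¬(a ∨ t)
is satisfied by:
  {t: False, a: False}


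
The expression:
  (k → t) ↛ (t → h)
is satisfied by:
  {t: True, h: False}


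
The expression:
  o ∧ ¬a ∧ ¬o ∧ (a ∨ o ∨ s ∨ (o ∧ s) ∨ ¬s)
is never true.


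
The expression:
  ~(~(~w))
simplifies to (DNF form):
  ~w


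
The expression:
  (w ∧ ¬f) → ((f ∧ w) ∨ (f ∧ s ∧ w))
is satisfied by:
  {f: True, w: False}
  {w: False, f: False}
  {w: True, f: True}


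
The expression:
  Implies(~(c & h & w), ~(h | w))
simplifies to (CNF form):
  (c | ~w) & (h | ~w) & (w | ~h)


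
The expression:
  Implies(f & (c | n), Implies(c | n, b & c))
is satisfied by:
  {b: True, n: False, c: False, f: False}
  {b: False, n: False, c: False, f: False}
  {b: True, c: True, n: False, f: False}
  {c: True, b: False, n: False, f: False}
  {b: True, n: True, c: False, f: False}
  {n: True, b: False, c: False, f: False}
  {b: True, c: True, n: True, f: False}
  {c: True, n: True, b: False, f: False}
  {f: True, b: True, n: False, c: False}
  {f: True, b: False, n: False, c: False}
  {f: True, b: True, c: True, n: False}
  {f: True, b: True, n: True, c: True}


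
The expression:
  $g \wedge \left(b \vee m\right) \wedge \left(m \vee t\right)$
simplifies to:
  $g \wedge \left(b \vee m\right) \wedge \left(m \vee t\right)$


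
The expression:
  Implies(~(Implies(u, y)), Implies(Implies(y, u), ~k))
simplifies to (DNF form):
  y | ~k | ~u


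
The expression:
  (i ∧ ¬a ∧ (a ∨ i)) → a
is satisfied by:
  {a: True, i: False}
  {i: False, a: False}
  {i: True, a: True}


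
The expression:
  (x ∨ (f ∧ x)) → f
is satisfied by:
  {f: True, x: False}
  {x: False, f: False}
  {x: True, f: True}


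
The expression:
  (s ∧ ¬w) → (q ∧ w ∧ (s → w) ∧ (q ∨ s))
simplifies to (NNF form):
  w ∨ ¬s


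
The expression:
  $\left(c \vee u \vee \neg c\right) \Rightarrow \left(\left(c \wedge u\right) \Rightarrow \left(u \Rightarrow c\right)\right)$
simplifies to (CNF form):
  $\text{True}$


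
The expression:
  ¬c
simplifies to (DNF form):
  ¬c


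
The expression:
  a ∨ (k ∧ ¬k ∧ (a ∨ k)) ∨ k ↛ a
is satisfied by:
  {a: True, k: True}
  {a: True, k: False}
  {k: True, a: False}


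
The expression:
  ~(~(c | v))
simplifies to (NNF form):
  c | v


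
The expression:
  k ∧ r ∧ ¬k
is never true.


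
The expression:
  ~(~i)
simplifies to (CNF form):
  i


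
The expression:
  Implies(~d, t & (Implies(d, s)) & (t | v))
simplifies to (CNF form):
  d | t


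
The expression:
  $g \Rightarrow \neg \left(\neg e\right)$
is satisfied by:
  {e: True, g: False}
  {g: False, e: False}
  {g: True, e: True}


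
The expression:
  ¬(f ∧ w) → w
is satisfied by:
  {w: True}


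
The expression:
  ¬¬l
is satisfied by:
  {l: True}


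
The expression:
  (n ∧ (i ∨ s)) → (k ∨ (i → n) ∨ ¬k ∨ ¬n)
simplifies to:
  True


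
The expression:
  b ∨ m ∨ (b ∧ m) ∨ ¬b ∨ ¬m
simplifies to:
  True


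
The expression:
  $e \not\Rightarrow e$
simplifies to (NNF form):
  $\text{False}$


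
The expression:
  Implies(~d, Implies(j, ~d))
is always true.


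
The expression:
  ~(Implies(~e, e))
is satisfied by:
  {e: False}


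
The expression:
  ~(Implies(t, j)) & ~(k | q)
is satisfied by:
  {t: True, q: False, j: False, k: False}


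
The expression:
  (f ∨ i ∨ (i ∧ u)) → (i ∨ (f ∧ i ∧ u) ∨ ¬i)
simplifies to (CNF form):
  True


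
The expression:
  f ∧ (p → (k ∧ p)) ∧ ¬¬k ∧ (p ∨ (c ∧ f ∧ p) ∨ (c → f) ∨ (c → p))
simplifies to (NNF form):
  f ∧ k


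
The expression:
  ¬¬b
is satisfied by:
  {b: True}


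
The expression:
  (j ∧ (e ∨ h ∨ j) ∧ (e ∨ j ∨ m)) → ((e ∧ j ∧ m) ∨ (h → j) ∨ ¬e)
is always true.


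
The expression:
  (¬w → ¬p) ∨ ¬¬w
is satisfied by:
  {w: True, p: False}
  {p: False, w: False}
  {p: True, w: True}


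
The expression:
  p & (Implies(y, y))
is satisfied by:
  {p: True}


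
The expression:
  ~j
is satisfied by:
  {j: False}


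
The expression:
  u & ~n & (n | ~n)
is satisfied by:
  {u: True, n: False}


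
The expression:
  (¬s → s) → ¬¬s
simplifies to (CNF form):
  True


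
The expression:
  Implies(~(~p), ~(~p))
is always true.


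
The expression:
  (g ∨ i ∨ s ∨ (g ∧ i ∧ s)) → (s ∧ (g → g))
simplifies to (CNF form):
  (s ∨ ¬g) ∧ (s ∨ ¬i)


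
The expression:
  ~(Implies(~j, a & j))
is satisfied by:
  {j: False}


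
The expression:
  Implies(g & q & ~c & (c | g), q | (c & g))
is always true.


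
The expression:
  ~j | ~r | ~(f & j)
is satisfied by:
  {r: False, j: False, f: False}
  {f: True, r: False, j: False}
  {j: True, r: False, f: False}
  {f: True, j: True, r: False}
  {r: True, f: False, j: False}
  {f: True, r: True, j: False}
  {j: True, r: True, f: False}


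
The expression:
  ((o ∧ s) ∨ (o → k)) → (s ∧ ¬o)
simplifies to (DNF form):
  (s ∧ ¬o) ∨ (s ∧ ¬s) ∨ (o ∧ s ∧ ¬o) ∨ (o ∧ s ∧ ¬s) ∨ (o ∧ ¬k ∧ ¬o) ∨ (o ∧ ¬k ∧ ¬s) ∨ (s ∧ ¬k ∧ ¬o) ∨ (s ∧ ¬k ∧ ¬s)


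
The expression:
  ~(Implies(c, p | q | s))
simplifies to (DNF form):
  c & ~p & ~q & ~s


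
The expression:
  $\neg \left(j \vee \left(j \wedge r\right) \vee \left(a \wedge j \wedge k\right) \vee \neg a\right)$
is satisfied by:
  {a: True, j: False}


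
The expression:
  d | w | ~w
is always true.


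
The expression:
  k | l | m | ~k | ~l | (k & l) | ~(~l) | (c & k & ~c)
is always true.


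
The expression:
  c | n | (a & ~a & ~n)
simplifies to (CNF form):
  c | n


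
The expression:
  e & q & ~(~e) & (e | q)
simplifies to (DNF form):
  e & q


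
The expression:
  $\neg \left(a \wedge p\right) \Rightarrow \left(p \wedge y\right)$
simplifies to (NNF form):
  $p \wedge \left(a \vee y\right)$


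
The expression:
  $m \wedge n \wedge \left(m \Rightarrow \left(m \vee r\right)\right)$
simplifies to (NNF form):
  $m \wedge n$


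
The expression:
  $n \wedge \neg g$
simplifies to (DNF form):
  $n \wedge \neg g$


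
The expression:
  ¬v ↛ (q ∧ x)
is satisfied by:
  {v: False, q: False, x: False}
  {x: True, v: False, q: False}
  {q: True, v: False, x: False}


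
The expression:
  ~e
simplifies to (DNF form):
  ~e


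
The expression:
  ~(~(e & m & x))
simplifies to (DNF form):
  e & m & x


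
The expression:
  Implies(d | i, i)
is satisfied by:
  {i: True, d: False}
  {d: False, i: False}
  {d: True, i: True}


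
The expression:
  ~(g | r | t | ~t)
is never true.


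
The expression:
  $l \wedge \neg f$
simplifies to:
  $l \wedge \neg f$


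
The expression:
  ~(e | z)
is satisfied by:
  {e: False, z: False}


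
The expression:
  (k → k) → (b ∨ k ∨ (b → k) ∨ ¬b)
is always true.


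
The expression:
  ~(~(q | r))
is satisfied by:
  {r: True, q: True}
  {r: True, q: False}
  {q: True, r: False}


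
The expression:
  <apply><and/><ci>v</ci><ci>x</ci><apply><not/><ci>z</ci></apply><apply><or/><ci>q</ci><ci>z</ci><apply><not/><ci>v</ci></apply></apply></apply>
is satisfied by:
  {x: True, q: True, v: True, z: False}


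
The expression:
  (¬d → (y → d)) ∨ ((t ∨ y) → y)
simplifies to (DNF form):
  True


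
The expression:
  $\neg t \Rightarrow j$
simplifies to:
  $j \vee t$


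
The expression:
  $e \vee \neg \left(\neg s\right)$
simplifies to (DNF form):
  $e \vee s$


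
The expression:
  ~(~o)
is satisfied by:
  {o: True}


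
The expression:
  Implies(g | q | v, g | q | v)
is always true.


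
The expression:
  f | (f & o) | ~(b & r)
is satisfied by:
  {f: True, b: False, r: False}
  {f: False, b: False, r: False}
  {r: True, f: True, b: False}
  {r: True, f: False, b: False}
  {b: True, f: True, r: False}
  {b: True, f: False, r: False}
  {b: True, r: True, f: True}


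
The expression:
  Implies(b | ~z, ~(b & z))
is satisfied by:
  {z: False, b: False}
  {b: True, z: False}
  {z: True, b: False}


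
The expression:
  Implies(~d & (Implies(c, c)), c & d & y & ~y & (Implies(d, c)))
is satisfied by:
  {d: True}


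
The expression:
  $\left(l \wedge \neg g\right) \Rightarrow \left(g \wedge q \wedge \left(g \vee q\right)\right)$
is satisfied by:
  {g: True, l: False}
  {l: False, g: False}
  {l: True, g: True}


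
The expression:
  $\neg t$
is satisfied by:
  {t: False}


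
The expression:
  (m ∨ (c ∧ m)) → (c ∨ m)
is always true.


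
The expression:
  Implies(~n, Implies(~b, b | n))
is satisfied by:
  {n: True, b: True}
  {n: True, b: False}
  {b: True, n: False}


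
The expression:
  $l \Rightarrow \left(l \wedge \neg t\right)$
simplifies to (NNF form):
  $\neg l \vee \neg t$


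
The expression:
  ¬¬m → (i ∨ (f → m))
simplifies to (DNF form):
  True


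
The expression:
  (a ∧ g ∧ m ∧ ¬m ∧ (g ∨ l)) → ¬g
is always true.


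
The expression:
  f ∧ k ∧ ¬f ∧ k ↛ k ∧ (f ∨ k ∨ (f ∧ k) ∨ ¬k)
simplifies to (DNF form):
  False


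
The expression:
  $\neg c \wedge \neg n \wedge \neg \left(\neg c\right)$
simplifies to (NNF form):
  $\text{False}$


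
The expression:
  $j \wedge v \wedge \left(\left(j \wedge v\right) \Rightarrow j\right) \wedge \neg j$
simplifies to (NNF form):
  $\text{False}$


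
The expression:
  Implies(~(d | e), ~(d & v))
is always true.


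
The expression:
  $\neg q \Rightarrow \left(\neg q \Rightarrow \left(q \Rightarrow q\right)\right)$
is always true.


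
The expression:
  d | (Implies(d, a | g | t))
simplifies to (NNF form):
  True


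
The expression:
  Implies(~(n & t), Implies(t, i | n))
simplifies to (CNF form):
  i | n | ~t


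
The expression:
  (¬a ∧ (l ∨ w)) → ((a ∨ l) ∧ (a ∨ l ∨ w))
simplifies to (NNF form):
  a ∨ l ∨ ¬w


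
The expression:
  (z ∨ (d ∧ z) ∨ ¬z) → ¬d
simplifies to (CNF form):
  ¬d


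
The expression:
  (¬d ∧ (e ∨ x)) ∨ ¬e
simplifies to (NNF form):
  ¬d ∨ ¬e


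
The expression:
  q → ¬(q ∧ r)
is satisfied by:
  {q: False, r: False}
  {r: True, q: False}
  {q: True, r: False}


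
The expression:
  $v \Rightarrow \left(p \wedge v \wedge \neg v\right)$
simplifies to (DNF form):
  $\neg v$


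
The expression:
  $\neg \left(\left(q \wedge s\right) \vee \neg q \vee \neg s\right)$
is never true.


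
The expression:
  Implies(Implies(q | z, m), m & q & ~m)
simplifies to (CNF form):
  ~m & (q | z)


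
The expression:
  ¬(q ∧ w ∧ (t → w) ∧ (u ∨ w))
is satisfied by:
  {w: False, q: False}
  {q: True, w: False}
  {w: True, q: False}


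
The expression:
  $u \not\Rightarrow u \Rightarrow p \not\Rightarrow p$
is always true.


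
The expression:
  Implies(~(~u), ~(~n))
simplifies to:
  n | ~u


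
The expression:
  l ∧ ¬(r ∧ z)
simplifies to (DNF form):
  (l ∧ ¬r) ∨ (l ∧ ¬z)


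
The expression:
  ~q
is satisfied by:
  {q: False}


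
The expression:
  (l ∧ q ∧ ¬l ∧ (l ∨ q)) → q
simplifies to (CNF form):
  True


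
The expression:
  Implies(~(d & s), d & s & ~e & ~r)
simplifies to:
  d & s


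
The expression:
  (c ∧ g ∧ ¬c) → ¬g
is always true.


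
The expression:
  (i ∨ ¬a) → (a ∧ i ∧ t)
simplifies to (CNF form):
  a ∧ (t ∨ ¬i)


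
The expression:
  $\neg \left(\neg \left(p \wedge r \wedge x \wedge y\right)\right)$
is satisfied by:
  {r: True, p: True, x: True, y: True}


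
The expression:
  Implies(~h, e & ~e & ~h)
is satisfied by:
  {h: True}


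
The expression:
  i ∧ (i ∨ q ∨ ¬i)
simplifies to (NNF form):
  i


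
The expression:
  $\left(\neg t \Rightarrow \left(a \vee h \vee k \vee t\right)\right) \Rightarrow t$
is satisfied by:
  {t: True, a: False, k: False, h: False}
  {t: True, h: True, a: False, k: False}
  {t: True, k: True, a: False, h: False}
  {t: True, h: True, k: True, a: False}
  {t: True, a: True, k: False, h: False}
  {t: True, h: True, a: True, k: False}
  {t: True, k: True, a: True, h: False}
  {t: True, h: True, k: True, a: True}
  {h: False, a: False, k: False, t: False}


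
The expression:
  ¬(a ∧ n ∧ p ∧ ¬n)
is always true.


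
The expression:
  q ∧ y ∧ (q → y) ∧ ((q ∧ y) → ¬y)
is never true.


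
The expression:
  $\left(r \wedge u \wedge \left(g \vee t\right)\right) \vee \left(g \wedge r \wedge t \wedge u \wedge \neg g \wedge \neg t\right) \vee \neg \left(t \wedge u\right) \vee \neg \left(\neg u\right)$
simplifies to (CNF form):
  $\text{True}$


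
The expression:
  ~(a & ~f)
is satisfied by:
  {f: True, a: False}
  {a: False, f: False}
  {a: True, f: True}


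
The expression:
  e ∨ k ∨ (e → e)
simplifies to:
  True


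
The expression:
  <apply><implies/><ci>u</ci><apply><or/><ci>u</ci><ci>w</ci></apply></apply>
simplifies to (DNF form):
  <true/>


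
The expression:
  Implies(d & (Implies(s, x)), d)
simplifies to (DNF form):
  True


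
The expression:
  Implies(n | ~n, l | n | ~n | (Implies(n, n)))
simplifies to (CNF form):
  True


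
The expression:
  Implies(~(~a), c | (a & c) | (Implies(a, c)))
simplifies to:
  c | ~a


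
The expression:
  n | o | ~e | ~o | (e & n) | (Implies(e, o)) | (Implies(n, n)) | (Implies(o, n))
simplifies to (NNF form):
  True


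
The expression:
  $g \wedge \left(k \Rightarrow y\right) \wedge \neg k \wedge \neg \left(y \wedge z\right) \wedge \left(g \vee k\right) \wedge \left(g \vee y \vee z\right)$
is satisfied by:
  {g: True, z: False, k: False, y: False}
  {y: True, g: True, z: False, k: False}
  {z: True, g: True, y: False, k: False}


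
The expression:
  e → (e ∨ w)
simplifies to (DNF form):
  True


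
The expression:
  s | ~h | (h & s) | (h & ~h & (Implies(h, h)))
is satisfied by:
  {s: True, h: False}
  {h: False, s: False}
  {h: True, s: True}


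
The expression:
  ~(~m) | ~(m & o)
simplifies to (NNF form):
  True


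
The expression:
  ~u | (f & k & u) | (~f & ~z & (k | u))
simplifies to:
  ~u | (f & k) | (~f & ~z)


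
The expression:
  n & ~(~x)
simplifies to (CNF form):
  n & x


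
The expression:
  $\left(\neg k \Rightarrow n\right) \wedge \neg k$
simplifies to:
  $n \wedge \neg k$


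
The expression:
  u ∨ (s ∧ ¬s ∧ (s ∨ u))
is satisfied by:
  {u: True}


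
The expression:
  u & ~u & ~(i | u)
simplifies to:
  False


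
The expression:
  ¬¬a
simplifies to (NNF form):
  a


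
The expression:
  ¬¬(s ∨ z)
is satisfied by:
  {z: True, s: True}
  {z: True, s: False}
  {s: True, z: False}


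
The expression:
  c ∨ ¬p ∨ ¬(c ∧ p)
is always true.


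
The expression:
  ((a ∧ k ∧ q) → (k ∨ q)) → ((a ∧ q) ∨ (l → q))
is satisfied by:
  {q: True, l: False}
  {l: False, q: False}
  {l: True, q: True}


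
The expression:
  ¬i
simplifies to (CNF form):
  ¬i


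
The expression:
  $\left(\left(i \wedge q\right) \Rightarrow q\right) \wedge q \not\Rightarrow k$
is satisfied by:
  {q: True, k: False}


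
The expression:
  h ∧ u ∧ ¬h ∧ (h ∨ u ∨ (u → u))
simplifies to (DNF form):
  False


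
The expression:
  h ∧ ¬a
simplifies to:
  h ∧ ¬a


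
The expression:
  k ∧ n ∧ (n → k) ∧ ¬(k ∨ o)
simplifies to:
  False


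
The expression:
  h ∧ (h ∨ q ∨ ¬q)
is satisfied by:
  {h: True}


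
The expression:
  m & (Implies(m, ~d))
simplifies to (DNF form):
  m & ~d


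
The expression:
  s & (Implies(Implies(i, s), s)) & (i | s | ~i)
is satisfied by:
  {s: True}


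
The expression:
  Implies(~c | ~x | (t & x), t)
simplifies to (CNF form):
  (c | t) & (t | x)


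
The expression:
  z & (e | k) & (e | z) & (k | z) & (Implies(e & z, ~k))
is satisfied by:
  {z: True, e: True, k: False}
  {z: True, k: True, e: False}


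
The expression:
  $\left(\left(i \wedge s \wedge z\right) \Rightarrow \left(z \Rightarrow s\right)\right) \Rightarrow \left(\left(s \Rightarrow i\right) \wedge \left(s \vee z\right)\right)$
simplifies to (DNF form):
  $\left(i \wedge s\right) \vee \left(z \wedge \neg s\right)$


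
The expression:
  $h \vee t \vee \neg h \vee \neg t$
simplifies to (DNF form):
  $\text{True}$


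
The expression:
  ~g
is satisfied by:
  {g: False}


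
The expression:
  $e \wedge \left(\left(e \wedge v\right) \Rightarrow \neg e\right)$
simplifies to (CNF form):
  $e \wedge \neg v$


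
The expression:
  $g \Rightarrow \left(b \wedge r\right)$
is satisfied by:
  {b: True, r: True, g: False}
  {b: True, r: False, g: False}
  {r: True, b: False, g: False}
  {b: False, r: False, g: False}
  {b: True, g: True, r: True}


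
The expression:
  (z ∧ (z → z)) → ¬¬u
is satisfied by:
  {u: True, z: False}
  {z: False, u: False}
  {z: True, u: True}


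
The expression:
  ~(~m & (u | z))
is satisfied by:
  {m: True, z: False, u: False}
  {m: True, u: True, z: False}
  {m: True, z: True, u: False}
  {m: True, u: True, z: True}
  {u: False, z: False, m: False}


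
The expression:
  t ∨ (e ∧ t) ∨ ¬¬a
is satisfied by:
  {a: True, t: True}
  {a: True, t: False}
  {t: True, a: False}


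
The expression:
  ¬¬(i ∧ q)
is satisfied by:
  {i: True, q: True}


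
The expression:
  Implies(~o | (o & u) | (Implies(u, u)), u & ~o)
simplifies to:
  u & ~o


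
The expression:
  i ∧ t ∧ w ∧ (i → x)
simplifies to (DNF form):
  i ∧ t ∧ w ∧ x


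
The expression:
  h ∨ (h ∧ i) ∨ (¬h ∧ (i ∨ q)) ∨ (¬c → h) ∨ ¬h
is always true.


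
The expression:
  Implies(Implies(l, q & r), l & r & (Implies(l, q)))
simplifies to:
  l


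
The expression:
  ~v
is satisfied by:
  {v: False}


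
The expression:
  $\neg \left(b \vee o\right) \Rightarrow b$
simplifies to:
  $b \vee o$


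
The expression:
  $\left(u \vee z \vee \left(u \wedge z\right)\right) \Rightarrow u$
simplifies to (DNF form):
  $u \vee \neg z$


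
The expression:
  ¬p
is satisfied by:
  {p: False}


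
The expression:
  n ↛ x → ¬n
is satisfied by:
  {x: True, n: False}
  {n: False, x: False}
  {n: True, x: True}


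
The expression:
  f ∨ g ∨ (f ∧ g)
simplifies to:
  f ∨ g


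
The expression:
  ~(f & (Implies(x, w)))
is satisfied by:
  {x: True, w: False, f: False}
  {w: False, f: False, x: False}
  {x: True, w: True, f: False}
  {w: True, x: False, f: False}
  {f: True, x: True, w: False}


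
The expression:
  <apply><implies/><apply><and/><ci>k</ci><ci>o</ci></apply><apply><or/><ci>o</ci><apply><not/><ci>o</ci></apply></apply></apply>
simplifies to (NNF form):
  <true/>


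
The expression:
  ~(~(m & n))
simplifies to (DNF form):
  m & n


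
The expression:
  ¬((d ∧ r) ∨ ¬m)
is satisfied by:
  {m: True, d: False, r: False}
  {m: True, r: True, d: False}
  {m: True, d: True, r: False}


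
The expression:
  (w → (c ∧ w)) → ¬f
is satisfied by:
  {w: True, f: False, c: False}
  {w: False, f: False, c: False}
  {c: True, w: True, f: False}
  {c: True, w: False, f: False}
  {f: True, w: True, c: False}


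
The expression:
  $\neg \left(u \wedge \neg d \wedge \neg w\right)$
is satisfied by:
  {d: True, w: True, u: False}
  {d: True, u: False, w: False}
  {w: True, u: False, d: False}
  {w: False, u: False, d: False}
  {d: True, w: True, u: True}
  {d: True, u: True, w: False}
  {w: True, u: True, d: False}


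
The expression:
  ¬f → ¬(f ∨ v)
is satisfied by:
  {f: True, v: False}
  {v: False, f: False}
  {v: True, f: True}


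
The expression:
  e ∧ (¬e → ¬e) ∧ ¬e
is never true.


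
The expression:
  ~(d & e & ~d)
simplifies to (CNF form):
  True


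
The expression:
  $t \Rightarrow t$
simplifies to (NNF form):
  $\text{True}$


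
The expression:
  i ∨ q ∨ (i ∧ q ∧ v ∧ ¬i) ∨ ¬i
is always true.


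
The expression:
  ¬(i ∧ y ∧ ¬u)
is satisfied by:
  {u: True, y: False, i: False}
  {u: False, y: False, i: False}
  {i: True, u: True, y: False}
  {i: True, u: False, y: False}
  {y: True, u: True, i: False}
  {y: True, u: False, i: False}
  {y: True, i: True, u: True}


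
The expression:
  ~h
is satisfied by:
  {h: False}


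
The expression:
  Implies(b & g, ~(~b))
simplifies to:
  True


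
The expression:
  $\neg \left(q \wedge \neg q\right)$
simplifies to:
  $\text{True}$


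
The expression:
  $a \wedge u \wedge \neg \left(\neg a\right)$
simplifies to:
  $a \wedge u$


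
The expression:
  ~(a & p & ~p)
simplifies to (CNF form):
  True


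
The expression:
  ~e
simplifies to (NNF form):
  ~e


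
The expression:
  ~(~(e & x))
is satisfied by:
  {e: True, x: True}


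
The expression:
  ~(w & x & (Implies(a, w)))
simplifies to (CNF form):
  ~w | ~x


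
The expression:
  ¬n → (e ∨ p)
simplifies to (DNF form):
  e ∨ n ∨ p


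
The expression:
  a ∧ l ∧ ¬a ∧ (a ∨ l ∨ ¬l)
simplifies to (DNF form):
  False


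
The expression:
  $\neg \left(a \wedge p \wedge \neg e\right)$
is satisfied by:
  {e: True, p: False, a: False}
  {p: False, a: False, e: False}
  {a: True, e: True, p: False}
  {a: True, p: False, e: False}
  {e: True, p: True, a: False}
  {p: True, e: False, a: False}
  {a: True, p: True, e: True}


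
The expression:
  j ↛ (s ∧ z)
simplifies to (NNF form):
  j ∧ (¬s ∨ ¬z)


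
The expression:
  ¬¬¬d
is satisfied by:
  {d: False}


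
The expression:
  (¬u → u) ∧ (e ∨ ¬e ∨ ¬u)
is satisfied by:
  {u: True}


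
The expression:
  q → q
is always true.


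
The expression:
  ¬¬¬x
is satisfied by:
  {x: False}


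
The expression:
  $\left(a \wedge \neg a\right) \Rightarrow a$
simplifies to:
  $\text{True}$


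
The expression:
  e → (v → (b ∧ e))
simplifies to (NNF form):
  b ∨ ¬e ∨ ¬v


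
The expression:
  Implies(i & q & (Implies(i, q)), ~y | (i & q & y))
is always true.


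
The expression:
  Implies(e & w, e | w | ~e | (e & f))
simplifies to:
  True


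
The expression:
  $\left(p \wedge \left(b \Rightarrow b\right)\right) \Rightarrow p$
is always true.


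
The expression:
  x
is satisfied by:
  {x: True}


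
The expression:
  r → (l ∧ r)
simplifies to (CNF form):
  l ∨ ¬r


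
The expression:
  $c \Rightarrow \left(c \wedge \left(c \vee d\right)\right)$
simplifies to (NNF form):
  $\text{True}$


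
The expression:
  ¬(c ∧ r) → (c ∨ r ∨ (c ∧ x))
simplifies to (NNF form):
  c ∨ r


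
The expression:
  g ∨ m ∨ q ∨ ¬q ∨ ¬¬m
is always true.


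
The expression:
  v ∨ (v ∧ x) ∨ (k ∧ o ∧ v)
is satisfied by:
  {v: True}


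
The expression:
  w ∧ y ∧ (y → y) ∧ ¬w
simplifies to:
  False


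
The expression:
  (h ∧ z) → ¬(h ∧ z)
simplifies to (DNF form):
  ¬h ∨ ¬z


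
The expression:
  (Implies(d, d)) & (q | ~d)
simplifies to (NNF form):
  q | ~d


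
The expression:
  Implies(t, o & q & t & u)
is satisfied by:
  {o: True, u: True, q: True, t: False}
  {o: True, u: True, q: False, t: False}
  {o: True, q: True, u: False, t: False}
  {o: True, q: False, u: False, t: False}
  {u: True, q: True, o: False, t: False}
  {u: True, o: False, q: False, t: False}
  {u: False, q: True, o: False, t: False}
  {u: False, o: False, q: False, t: False}
  {o: True, t: True, u: True, q: True}


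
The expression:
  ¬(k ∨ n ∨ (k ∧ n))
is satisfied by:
  {n: False, k: False}


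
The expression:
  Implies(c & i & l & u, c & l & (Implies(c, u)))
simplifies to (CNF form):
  True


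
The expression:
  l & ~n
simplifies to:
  l & ~n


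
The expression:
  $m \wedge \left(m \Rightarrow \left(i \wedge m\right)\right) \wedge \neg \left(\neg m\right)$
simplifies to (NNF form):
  $i \wedge m$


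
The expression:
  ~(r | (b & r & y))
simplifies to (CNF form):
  ~r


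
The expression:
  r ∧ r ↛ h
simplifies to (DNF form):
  r ∧ ¬h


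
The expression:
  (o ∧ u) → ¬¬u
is always true.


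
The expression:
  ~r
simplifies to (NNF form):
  ~r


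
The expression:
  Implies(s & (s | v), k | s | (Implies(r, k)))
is always true.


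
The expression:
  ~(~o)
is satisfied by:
  {o: True}


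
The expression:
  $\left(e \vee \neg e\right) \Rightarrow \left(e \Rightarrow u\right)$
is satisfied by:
  {u: True, e: False}
  {e: False, u: False}
  {e: True, u: True}


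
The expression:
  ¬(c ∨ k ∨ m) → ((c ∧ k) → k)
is always true.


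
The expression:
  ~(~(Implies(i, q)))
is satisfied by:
  {q: True, i: False}
  {i: False, q: False}
  {i: True, q: True}


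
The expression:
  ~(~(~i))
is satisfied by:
  {i: False}


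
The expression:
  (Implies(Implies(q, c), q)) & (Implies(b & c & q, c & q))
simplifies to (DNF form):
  q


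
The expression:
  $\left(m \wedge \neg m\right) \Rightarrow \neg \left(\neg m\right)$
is always true.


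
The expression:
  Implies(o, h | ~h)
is always true.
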